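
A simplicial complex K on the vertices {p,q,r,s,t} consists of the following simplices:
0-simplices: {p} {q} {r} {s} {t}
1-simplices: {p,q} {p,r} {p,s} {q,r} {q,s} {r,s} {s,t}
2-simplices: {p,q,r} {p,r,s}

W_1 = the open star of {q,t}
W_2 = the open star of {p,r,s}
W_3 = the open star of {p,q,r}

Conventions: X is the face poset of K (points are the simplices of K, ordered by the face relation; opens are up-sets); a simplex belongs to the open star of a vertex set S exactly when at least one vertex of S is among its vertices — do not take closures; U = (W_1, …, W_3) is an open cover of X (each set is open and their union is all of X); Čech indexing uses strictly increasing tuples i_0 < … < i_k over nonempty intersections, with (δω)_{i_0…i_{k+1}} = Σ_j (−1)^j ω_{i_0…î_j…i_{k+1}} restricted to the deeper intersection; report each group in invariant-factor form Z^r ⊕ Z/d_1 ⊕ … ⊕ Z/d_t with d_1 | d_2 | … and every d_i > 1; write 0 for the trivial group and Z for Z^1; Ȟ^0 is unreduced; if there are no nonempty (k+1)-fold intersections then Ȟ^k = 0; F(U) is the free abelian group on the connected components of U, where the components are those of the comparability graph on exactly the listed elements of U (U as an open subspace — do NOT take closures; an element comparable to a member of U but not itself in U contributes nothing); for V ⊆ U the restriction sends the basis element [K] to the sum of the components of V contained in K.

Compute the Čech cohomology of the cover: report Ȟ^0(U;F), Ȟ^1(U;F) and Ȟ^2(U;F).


Ȟ^0 ≅ Z, Ȟ^1 ≅ Z, Ȟ^2 ≅ 0

nerve of the cover:
  W1={{q},{t},{p,q},{q,r},{q,s},{s,t},{p,q,r}} W2={{p},{r},{s},{p,q},{p,r},{p,s},{q,r},{q,s},{r,s},{s,t},{p,q,r},{p,r,s}} W3={{p},{q},{r},{p,q},{p,r},{p,s},{q,r},{q,s},{r,s},{p,q,r},{p,r,s}}
  W12={{p,q},{q,r},{q,s},{s,t},{p,q,r}} W13={{q},{p,q},{q,r},{q,s},{p,q,r}} W23={{p},{r},{p,q},{p,r},{p,s},{q,r},{q,s},{r,s},{p,q,r},{p,r,s}}
  W123={{p,q},{q,r},{q,s},{p,q,r}}
components per intersection:
  W1: {{q},{p,q},{q,r},{q,s},{p,q,r}} {{t},{s,t}}
  W2: {{p},{r},{s},{p,q},{p,r},{p,s},{q,r},{q,s},{r,s},{s,t},{p,q,r},{p,r,s}}
  W3: {{p},{q},{r},{p,q},{p,r},{p,s},{q,r},{q,s},{r,s},{p,q,r},{p,r,s}}
  W12: {{p,q},{q,r},{p,q,r}} {{q,s}} {{s,t}}
  W13: {{q},{p,q},{q,r},{q,s},{p,q,r}}
  W23: {{p},{r},{p,q},{p,r},{p,s},{q,r},{r,s},{p,q,r},{p,r,s}} {{q,s}}
  W123: {{p,q},{q,r},{p,q,r}} {{q,s}}
C dims 4,6,2; δ0: rk 3, SNF 1^3; δ1: rk 2, SNF 1^2
Ȟ^0 = (4 − 3) − 0 = 1, so Ȟ^0 ≅ Z
Ȟ^1 = (6 − 2) − 3 = 1, so Ȟ^1 ≅ Z
Ȟ^2 = (2 − 0) − 2 = 0, so Ȟ^2 ≅ 0


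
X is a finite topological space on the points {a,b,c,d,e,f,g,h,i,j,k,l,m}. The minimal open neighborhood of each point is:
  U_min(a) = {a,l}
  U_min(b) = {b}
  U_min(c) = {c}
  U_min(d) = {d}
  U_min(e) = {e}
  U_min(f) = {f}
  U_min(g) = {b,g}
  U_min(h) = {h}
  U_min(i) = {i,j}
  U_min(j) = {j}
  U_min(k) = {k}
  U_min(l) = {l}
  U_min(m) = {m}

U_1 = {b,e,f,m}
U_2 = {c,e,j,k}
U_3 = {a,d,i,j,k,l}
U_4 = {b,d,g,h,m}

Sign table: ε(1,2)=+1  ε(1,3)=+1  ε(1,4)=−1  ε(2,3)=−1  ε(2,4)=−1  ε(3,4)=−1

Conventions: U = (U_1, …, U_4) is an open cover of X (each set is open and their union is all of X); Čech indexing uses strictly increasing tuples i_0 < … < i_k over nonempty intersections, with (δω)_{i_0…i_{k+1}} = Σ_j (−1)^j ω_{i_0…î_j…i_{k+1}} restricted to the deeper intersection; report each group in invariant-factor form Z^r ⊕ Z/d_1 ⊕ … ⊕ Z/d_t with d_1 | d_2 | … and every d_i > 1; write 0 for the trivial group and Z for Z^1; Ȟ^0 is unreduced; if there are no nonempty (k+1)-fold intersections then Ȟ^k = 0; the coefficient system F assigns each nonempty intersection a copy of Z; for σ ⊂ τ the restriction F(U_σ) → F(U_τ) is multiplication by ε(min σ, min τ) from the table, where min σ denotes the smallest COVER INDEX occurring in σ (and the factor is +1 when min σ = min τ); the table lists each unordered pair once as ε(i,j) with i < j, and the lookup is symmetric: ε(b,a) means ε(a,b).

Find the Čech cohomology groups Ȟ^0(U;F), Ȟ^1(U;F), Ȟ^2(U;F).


intersection data:
  U12={e} U14={b,m} U23={j,k} U34={d}
C dims 4,4; δ0: rk 4, SNF 1^3·2
Ȟ^0 = (4 − 4) − 0 = 0, so Ȟ^0 ≅ 0
Ȟ^1 = (4 − 0) − 4 = 0 plus torsion [2], so Ȟ^1 ≅ Z/2
Ȟ^2 = (0 − 0) − 0 = 0, so Ȟ^2 ≅ 0

Ȟ^0(U;F) ≅ 0, Ȟ^1(U;F) ≅ Z/2, Ȟ^2(U;F) ≅ 0


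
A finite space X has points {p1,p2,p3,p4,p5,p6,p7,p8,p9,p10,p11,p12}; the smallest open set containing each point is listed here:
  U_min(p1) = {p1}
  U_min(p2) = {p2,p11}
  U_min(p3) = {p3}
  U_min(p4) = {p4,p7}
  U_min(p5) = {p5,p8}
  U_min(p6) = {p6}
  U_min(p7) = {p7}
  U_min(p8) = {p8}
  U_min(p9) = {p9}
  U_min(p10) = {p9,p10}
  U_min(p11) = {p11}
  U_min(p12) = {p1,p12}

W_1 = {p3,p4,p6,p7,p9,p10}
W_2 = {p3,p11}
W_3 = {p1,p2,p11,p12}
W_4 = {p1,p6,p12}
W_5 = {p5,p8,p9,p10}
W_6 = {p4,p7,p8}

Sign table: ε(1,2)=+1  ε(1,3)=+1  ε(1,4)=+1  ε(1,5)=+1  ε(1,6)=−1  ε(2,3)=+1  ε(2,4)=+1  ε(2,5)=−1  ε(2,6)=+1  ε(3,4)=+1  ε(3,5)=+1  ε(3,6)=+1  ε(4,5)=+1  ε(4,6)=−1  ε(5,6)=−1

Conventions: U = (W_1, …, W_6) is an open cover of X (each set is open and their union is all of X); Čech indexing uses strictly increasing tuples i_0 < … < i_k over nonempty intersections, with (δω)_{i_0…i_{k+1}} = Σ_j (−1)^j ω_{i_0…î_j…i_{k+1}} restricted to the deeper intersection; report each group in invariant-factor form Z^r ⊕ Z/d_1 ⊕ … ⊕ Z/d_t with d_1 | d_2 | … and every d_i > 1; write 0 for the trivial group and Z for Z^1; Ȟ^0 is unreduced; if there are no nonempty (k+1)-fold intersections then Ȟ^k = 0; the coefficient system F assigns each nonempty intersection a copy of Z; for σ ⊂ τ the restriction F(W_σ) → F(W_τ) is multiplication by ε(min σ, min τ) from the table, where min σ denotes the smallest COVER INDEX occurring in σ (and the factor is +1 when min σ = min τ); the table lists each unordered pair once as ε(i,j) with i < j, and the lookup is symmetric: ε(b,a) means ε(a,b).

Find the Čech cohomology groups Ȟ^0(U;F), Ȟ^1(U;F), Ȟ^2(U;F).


nerve of the cover:
  W12={p3} W14={p6} W15={p9,p10} W16={p4,p7} W23={p11} W34={p1,p12} W56={p8}
C dims 6,7; δ0: rk 5, SNF 1^5
Ȟ^0 = (6 − 5) − 0 = 1, so Ȟ^0 ≅ Z
Ȟ^1 = (7 − 0) − 5 = 2, so Ȟ^1 ≅ Z^2
Ȟ^2 = (0 − 0) − 0 = 0, so Ȟ^2 ≅ 0

Ȟ^0 ≅ Z,  Ȟ^1 ≅ Z^2,  Ȟ^2 ≅ 0


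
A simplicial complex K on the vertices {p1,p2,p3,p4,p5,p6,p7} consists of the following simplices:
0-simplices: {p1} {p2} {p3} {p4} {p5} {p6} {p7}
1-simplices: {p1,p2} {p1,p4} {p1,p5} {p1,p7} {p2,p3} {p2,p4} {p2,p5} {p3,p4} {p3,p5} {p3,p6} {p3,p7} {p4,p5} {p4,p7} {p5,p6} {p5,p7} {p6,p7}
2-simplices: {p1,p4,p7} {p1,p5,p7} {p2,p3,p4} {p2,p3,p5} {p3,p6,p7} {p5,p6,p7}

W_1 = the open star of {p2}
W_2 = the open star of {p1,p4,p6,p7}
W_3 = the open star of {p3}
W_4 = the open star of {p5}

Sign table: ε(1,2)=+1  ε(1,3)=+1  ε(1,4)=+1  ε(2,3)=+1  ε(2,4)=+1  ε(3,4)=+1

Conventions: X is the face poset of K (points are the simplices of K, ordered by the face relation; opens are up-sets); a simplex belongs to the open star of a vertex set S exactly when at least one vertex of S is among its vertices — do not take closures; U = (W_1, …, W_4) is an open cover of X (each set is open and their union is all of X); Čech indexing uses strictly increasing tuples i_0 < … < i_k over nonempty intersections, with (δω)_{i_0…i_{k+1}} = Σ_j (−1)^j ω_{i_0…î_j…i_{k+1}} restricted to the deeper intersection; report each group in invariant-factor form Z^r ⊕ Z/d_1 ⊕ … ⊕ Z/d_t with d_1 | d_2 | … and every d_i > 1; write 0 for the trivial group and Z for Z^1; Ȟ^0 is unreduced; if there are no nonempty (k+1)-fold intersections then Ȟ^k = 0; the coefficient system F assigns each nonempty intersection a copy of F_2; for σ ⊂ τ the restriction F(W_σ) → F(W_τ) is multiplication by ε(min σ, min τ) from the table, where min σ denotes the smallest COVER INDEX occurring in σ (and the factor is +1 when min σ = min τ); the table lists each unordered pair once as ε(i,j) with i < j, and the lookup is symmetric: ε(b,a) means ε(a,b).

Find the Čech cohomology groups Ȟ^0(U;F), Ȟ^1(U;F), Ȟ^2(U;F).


Ȟ^0 = Z/2,  Ȟ^1 = Z/2,  Ȟ^2 = 0

nonempty intersections:
  W1={{p2},{p1,p2},{p2,p3},{p2,p4},{p2,p5},{p2,p3,p4},{p2,p3,p5}} W2={{p1},{p4},{p6},{p7},{p1,p2},{p1,p4},{p1,p5},{p1,p7},{p2,p4},{p3,p4},{p3,p6},{p3,p7},{p4,p5},{p4,p7},{p5,p6},{p5,p7},{p6,p7},{p1,p4,p7},{p1,p5,p7},{p2,p3,p4},{p3,p6,p7},{p5,p6,p7}} W3={{p3},{p2,p3},{p3,p4},{p3,p5},{p3,p6},{p3,p7},{p2,p3,p4},{p2,p3,p5},{p3,p6,p7}} W4={{p5},{p1,p5},{p2,p5},{p3,p5},{p4,p5},{p5,p6},{p5,p7},{p1,p5,p7},{p2,p3,p5},{p5,p6,p7}}
  W12={{p1,p2},{p2,p4},{p2,p3,p4}} W13={{p2,p3},{p2,p3,p4},{p2,p3,p5}} W14={{p2,p5},{p2,p3,p5}} W23={{p3,p4},{p3,p6},{p3,p7},{p2,p3,p4},{p3,p6,p7}} W24={{p1,p5},{p4,p5},{p5,p6},{p5,p7},{p1,p5,p7},{p5,p6,p7}} W34={{p3,p5},{p2,p3,p5}}
  W123={{p2,p3,p4}} W134={{p2,p3,p5}}
C dims 4,6,2; δ0: rk_F2 3; δ1: rk_F2 2
Ȟ^0: (4−3)−0=1 ⇒ Z/2
Ȟ^1: (6−2)−3=1 ⇒ Z/2
Ȟ^2: (2−0)−2=0 ⇒ 0


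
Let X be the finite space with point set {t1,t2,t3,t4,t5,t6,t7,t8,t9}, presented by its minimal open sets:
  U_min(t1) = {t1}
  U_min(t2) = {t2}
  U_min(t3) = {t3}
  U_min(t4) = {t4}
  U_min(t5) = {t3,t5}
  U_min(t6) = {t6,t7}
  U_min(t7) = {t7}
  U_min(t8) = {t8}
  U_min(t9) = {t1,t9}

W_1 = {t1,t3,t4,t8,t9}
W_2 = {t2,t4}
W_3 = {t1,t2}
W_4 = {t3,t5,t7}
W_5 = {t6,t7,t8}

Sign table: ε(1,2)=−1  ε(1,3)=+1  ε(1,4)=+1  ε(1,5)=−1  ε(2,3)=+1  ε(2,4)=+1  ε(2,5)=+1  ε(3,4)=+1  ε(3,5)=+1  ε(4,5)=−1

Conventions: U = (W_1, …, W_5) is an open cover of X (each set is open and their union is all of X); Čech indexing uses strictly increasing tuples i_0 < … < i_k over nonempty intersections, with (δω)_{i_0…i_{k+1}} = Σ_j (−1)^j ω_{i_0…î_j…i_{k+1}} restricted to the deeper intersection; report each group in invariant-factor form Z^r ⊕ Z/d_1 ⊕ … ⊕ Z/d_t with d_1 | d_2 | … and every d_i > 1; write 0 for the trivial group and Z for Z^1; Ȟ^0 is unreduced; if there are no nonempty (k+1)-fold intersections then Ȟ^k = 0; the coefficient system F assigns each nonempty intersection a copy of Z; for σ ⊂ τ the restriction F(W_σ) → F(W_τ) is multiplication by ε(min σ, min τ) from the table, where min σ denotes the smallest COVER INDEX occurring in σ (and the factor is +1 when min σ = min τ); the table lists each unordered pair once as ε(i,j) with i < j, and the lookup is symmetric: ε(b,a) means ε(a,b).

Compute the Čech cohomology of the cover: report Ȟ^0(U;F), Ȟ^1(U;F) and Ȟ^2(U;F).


Ȟ^0 = 0,  Ȟ^1 = Z ⊕ Z/2,  Ȟ^2 = 0

nerve simplices:
  W12={t4} W13={t1} W14={t3} W15={t8} W23={t2} W45={t7}
C dims 5,6; δ0: rk 5, SNF 1^4·2
degree 0: 5−5−0 = 0 → Ȟ^0 ≅ 0
degree 1: 6−0−5 = 1 plus torsion [2] → Ȟ^1 ≅ Z ⊕ Z/2
degree 2: 0−0−0 = 0 → Ȟ^2 ≅ 0


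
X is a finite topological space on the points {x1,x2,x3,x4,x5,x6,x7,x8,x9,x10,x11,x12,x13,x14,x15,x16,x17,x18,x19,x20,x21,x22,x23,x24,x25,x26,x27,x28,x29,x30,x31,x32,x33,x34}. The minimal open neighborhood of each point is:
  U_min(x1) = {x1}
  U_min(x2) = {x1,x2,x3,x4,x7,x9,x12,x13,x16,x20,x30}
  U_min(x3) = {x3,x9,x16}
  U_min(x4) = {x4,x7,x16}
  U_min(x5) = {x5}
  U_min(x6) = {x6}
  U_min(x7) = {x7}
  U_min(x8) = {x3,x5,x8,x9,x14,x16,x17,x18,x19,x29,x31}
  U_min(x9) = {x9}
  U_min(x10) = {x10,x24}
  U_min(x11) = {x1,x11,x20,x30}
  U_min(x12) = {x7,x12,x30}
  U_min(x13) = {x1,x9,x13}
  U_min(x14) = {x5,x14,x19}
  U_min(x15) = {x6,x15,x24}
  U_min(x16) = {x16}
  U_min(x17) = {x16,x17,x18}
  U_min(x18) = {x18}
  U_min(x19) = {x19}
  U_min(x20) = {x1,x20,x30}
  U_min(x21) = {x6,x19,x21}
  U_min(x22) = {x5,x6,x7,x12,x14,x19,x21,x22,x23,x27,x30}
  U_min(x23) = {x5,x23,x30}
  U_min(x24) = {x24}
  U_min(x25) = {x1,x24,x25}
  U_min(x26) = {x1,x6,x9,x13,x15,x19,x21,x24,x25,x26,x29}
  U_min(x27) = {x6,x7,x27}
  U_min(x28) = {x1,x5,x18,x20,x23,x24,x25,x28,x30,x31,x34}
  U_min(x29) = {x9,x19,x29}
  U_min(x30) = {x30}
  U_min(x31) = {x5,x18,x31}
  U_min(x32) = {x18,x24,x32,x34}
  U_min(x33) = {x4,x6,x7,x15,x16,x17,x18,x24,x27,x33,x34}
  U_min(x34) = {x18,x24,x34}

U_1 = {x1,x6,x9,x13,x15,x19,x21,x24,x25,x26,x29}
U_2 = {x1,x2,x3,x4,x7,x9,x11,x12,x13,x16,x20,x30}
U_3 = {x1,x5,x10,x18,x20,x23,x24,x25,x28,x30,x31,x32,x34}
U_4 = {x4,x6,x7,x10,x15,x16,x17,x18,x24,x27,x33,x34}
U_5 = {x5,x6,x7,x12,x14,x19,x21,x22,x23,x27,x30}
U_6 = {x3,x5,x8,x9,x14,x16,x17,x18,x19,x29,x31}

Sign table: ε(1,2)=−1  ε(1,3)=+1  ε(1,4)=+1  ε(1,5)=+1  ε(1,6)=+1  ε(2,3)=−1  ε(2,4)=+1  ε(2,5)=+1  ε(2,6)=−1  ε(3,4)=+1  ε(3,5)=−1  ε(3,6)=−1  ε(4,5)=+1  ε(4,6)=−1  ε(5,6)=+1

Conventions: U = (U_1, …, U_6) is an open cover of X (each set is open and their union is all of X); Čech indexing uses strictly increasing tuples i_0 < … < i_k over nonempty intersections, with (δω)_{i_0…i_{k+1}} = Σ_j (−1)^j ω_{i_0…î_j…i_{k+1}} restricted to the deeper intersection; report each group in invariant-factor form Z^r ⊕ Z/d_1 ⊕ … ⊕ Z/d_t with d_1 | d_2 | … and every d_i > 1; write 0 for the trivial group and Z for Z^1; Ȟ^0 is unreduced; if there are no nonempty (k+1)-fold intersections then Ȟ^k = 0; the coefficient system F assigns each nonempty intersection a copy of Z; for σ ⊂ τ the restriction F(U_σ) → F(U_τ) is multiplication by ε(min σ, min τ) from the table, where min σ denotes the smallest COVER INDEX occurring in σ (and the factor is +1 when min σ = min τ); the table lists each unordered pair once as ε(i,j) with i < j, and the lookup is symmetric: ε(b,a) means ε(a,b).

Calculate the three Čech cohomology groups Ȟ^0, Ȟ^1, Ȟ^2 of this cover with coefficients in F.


Ȟ^0 ≅ 0; Ȟ^1 ≅ Z/2; Ȟ^2 ≅ Z

nonempty intersections:
  U12={x1,x9,x13} U13={x1,x24,x25} U14={x6,x15,x24} U15={x6,x19,x21} U16={x9,x19,x29} U23={x1,x20,x30} U24={x4,x7,x16} U25={x7,x12,x30} U26={x3,x9,x16} U34={x10,x18,x24,x34} U35={x5,x23,x30} U36={x5,x18,x31} U45={x6,x7,x27} U46={x16,x17,x18} U56={x5,x14,x19}
  U123={x1} U126={x9} U134={x24} U145={x6} U156={x19} U235={x30} U245={x7} U246={x16} U346={x18} U356={x5}
C dims 6,15,10; δ0: rk 6, SNF 1^5·2; δ1: rk 9, SNF 1^9
Ȟ^0: (6−6)−0=0 ⇒ 0
Ȟ^1: (15−9)−6=0 plus torsion [2] ⇒ Z/2
Ȟ^2: (10−0)−9=1 ⇒ Z


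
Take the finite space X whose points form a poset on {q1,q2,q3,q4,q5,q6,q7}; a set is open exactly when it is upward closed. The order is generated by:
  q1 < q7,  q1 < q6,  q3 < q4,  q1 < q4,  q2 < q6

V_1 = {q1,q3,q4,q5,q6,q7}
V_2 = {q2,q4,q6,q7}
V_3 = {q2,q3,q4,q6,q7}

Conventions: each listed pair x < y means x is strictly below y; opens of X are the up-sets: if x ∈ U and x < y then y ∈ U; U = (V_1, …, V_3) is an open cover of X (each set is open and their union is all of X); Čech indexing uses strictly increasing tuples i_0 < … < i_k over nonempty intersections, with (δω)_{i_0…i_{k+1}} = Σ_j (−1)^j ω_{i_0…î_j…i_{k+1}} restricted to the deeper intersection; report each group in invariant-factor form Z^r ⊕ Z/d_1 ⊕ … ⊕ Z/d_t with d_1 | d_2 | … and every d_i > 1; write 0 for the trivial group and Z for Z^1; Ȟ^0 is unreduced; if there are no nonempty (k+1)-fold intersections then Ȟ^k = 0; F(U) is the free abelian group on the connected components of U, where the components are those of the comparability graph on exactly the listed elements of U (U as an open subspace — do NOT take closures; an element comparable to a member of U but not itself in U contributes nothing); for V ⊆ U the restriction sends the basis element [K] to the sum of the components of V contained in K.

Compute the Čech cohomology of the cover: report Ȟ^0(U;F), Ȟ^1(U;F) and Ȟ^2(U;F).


cover nerve:
  V12={q4,q6,q7} V13={q3,q4,q6,q7} V23={q2,q4,q6,q7}
  V123={q4,q6,q7}
components per intersection:
  V1: {q1,q3,q4,q6,q7} {q5}
  V2: {q2,q6} {q4} {q7}
  V3: {q2,q6} {q3,q4} {q7}
  V12: {q4} {q6} {q7}
  V13: {q3,q4} {q6} {q7}
  V23: {q2,q6} {q4} {q7}
  V123: {q4} {q6} {q7}
C dims 8,9,3; δ0: rk 6, SNF 1^6; δ1: rk 3, SNF 1^3
Ȟ^0: (8−6)−0=2 ⇒ Z^2
Ȟ^1: (9−3)−6=0 ⇒ 0
Ȟ^2: (3−0)−3=0 ⇒ 0

Ȟ^0(U;F) ≅ Z^2; Ȟ^1(U;F) ≅ 0; Ȟ^2(U;F) ≅ 0


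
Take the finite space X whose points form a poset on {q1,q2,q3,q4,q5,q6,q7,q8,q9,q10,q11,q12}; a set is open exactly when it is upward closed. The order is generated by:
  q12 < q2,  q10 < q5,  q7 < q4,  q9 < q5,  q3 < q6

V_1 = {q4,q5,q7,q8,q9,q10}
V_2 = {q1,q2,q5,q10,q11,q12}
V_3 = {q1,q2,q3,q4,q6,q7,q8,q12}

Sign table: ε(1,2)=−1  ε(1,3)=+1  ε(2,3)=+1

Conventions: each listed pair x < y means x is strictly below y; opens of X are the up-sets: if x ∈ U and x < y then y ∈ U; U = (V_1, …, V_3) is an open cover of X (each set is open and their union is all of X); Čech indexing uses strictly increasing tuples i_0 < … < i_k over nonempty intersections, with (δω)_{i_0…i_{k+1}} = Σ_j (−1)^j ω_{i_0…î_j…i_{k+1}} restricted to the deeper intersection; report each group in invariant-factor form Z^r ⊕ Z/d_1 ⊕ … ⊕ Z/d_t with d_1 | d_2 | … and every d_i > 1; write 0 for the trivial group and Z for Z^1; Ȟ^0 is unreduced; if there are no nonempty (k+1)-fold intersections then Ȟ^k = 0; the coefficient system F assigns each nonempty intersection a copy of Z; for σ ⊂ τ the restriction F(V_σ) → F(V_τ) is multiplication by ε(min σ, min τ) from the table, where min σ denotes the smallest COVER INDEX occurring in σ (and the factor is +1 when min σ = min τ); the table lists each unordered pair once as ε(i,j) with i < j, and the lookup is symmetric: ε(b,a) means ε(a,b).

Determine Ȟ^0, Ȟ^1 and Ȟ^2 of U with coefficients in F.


Ȟ^0 = 0; Ȟ^1 = Z/2; Ȟ^2 = 0

nerve of the cover:
  V12={q5,q10} V13={q4,q7,q8} V23={q1,q2,q12}
C dims 3,3; δ0: rk 3, SNF 1^2·2
Ȟ^0 = (3 − 3) − 0 = 0, so Ȟ^0 ≅ 0
Ȟ^1 = (3 − 0) − 3 = 0 plus torsion [2], so Ȟ^1 ≅ Z/2
Ȟ^2 = (0 − 0) − 0 = 0, so Ȟ^2 ≅ 0


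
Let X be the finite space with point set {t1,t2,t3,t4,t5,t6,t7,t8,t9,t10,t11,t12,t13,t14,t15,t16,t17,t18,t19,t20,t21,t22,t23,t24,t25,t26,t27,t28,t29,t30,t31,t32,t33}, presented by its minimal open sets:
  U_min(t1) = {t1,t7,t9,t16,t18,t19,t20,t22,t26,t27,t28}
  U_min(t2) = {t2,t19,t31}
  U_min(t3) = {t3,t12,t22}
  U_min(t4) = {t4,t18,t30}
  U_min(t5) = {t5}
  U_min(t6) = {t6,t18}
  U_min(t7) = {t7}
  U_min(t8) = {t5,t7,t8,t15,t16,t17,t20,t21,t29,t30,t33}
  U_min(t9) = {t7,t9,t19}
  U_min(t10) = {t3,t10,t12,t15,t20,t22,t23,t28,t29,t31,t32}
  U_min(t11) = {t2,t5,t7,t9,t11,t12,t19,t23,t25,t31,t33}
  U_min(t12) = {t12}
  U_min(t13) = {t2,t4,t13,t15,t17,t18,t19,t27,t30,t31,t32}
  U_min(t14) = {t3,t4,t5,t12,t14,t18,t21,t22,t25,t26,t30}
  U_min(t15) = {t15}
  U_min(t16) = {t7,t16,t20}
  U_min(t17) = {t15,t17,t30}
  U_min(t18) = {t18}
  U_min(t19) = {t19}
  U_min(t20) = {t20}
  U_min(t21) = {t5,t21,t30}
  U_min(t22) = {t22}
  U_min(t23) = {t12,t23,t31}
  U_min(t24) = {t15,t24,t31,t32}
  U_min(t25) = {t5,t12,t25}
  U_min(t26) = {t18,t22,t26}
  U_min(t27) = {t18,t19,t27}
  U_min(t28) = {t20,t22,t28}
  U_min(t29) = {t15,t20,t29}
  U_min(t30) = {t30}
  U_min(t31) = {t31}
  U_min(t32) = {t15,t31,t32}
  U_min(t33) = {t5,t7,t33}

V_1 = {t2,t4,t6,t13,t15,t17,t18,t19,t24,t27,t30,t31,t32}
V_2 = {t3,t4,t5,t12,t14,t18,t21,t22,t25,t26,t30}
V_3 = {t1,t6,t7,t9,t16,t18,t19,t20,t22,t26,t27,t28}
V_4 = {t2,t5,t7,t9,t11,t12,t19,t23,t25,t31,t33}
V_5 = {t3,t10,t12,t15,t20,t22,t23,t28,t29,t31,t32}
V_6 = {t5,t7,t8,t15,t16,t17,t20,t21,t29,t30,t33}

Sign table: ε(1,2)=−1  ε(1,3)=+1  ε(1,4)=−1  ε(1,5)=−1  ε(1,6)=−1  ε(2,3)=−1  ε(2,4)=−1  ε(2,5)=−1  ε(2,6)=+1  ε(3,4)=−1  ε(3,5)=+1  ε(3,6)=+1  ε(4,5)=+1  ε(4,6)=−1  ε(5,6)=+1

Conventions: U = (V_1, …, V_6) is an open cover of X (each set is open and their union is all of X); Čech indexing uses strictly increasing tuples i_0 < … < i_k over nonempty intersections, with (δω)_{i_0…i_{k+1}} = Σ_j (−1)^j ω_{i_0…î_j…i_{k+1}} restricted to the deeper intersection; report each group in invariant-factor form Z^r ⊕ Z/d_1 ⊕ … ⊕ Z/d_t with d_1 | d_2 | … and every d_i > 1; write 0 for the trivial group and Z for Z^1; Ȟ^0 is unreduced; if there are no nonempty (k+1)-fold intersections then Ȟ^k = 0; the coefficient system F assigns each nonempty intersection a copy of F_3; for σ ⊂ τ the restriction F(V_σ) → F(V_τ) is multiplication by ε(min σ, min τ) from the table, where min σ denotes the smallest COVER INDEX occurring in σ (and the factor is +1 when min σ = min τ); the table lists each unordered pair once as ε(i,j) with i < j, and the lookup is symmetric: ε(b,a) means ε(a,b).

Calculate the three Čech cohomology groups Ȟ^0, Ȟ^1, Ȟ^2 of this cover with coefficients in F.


Ȟ^0(U;F) ≅ 0; Ȟ^1(U;F) ≅ 0; Ȟ^2(U;F) ≅ Z/3

nerve simplices:
  V12={t4,t18,t30} V13={t6,t18,t19,t27} V14={t2,t19,t31} V15={t15,t31,t32} V16={t15,t17,t30} V23={t18,t22,t26} V24={t5,t12,t25} V25={t3,t12,t22} V26={t5,t21,t30} V34={t7,t9,t19} V35={t20,t22,t28} V36={t7,t16,t20} V45={t12,t23,t31} V46={t5,t7,t33} V56={t15,t20,t29}
  V123={t18} V126={t30} V134={t19} V145={t31} V156={t15} V235={t22} V245={t12} V246={t5} V346={t7} V356={t20}
C dims 6,15,10; δ0: rk_F3 6; δ1: rk_F3 9
degree 0: 6−6−0 = 0 → Ȟ^0 ≅ 0
degree 1: 15−9−6 = 0 → Ȟ^1 ≅ 0
degree 2: 10−0−9 = 1 → Ȟ^2 ≅ Z/3


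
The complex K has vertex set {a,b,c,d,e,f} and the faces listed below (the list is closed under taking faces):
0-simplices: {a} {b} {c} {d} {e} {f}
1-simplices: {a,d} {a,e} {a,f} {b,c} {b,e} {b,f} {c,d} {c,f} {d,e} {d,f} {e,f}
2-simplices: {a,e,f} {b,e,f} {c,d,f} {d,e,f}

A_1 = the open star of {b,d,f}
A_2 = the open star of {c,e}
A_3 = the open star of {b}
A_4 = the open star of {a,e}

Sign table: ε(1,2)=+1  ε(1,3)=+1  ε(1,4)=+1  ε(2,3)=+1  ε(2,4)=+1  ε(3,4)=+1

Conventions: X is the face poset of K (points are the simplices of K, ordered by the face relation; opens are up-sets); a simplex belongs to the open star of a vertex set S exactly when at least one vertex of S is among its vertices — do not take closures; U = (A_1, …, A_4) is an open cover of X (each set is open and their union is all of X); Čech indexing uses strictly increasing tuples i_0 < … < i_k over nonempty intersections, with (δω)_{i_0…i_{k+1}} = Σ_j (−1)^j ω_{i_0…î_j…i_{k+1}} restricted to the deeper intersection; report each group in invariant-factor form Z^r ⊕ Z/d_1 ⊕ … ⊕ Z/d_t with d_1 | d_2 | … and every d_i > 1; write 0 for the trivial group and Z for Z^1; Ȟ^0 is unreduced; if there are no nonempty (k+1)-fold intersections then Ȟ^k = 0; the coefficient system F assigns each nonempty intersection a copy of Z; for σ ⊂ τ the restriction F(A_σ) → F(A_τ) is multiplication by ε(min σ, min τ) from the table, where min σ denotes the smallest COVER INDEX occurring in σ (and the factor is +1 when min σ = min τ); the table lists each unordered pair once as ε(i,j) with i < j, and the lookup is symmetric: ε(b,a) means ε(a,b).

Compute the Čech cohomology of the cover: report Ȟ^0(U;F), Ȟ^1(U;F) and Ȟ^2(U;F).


nonempty intersections:
  A1={{b},{d},{f},{a,d},{a,f},{b,c},{b,e},{b,f},{c,d},{c,f},{d,e},{d,f},{e,f},{a,e,f},{b,e,f},{c,d,f},{d,e,f}} A2={{c},{e},{a,e},{b,c},{b,e},{c,d},{c,f},{d,e},{e,f},{a,e,f},{b,e,f},{c,d,f},{d,e,f}} A3={{b},{b,c},{b,e},{b,f},{b,e,f}} A4={{a},{e},{a,d},{a,e},{a,f},{b,e},{d,e},{e,f},{a,e,f},{b,e,f},{d,e,f}}
  A12={{b,c},{b,e},{c,d},{c,f},{d,e},{e,f},{a,e,f},{b,e,f},{c,d,f},{d,e,f}} A13={{b},{b,c},{b,e},{b,f},{b,e,f}} A14={{a,d},{a,f},{b,e},{d,e},{e,f},{a,e,f},{b,e,f},{d,e,f}} A23={{b,c},{b,e},{b,e,f}} A24={{e},{a,e},{b,e},{d,e},{e,f},{a,e,f},{b,e,f},{d,e,f}} A34={{b,e},{b,e,f}}
  A123={{b,c},{b,e},{b,e,f}} A124={{b,e},{d,e},{e,f},{a,e,f},{b,e,f},{d,e,f}} A134={{b,e},{b,e,f}} A234={{b,e},{b,e,f}}
  A1234={{b,e},{b,e,f}}
C dims 4,6,4,1; δ0: rk 3, SNF 1^3; δ1: rk 3, SNF 1^3; δ2: rk 1, SNF 1^1
Ȟ^0: (4−3)−0=1 ⇒ Z
Ȟ^1: (6−3)−3=0 ⇒ 0
Ȟ^2: (4−1)−3=0 ⇒ 0

Ȟ^0 ≅ Z; Ȟ^1 ≅ 0; Ȟ^2 ≅ 0


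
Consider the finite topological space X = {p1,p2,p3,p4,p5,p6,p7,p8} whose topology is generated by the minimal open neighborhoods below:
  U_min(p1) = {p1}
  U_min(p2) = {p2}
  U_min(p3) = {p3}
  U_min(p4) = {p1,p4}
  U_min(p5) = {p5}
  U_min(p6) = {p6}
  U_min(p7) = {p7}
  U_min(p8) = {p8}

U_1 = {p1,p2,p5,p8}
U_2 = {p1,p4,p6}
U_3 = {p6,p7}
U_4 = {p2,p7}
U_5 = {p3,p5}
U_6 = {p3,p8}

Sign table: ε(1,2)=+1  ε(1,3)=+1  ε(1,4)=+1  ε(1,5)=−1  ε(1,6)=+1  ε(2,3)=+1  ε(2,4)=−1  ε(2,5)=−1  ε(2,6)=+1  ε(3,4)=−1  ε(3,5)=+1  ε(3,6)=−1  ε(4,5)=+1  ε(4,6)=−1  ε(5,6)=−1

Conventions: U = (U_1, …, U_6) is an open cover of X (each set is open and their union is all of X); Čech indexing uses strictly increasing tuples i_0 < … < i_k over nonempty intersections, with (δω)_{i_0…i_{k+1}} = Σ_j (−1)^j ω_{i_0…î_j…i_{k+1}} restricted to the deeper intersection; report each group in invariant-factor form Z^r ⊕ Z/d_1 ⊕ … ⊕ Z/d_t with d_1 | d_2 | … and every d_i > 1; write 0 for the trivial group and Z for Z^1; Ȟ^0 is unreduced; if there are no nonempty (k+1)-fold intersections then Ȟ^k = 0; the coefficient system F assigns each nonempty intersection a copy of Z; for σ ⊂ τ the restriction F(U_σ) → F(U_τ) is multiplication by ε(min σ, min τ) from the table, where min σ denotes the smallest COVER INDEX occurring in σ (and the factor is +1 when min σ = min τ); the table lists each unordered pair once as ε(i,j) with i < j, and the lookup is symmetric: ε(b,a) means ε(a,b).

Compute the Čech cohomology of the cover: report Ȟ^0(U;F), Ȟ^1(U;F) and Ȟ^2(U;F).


nerve of the cover:
  U12={p1} U14={p2} U15={p5} U16={p8} U23={p6} U34={p7} U56={p3}
C dims 6,7; δ0: rk 6, SNF 1^5·2
Ȟ^0 = (6 − 6) − 0 = 0, so Ȟ^0 ≅ 0
Ȟ^1 = (7 − 0) − 6 = 1 plus torsion [2], so Ȟ^1 ≅ Z ⊕ Z/2
Ȟ^2 = (0 − 0) − 0 = 0, so Ȟ^2 ≅ 0

Ȟ^0 = 0,  Ȟ^1 = Z ⊕ Z/2,  Ȟ^2 = 0


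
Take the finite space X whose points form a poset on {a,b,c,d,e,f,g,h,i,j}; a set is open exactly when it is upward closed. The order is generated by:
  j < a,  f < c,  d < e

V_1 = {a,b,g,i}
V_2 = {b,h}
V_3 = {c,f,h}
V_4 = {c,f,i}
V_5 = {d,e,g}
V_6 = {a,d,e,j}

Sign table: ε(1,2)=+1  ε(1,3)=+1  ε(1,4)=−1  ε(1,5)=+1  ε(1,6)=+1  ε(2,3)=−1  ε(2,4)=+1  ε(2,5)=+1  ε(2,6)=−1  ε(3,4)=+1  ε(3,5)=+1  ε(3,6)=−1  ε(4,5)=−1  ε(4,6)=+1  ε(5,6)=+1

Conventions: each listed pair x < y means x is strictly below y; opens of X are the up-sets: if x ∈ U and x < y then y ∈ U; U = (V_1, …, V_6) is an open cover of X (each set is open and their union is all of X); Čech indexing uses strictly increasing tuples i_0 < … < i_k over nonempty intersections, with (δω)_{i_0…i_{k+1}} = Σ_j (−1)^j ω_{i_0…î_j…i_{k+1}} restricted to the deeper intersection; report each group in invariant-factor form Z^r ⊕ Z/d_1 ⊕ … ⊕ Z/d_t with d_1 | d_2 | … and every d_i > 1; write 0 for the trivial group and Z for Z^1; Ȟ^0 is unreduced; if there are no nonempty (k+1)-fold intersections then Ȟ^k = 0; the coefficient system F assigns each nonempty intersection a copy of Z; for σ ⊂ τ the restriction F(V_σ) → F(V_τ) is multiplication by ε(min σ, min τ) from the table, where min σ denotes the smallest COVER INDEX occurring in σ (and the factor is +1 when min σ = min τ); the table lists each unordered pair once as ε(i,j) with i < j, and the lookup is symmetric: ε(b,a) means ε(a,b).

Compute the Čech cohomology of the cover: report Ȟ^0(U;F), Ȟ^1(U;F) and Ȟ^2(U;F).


Ȟ^0 = Z, Ȟ^1 = Z^2 and Ȟ^2 = 0

nonempty intersections:
  V12={b} V14={i} V15={g} V16={a} V23={h} V34={c,f} V56={d,e}
C dims 6,7; δ0: rk 5, SNF 1^5
Ȟ^0: (6−5)−0=1 ⇒ Z
Ȟ^1: (7−0)−5=2 ⇒ Z^2
Ȟ^2: (0−0)−0=0 ⇒ 0


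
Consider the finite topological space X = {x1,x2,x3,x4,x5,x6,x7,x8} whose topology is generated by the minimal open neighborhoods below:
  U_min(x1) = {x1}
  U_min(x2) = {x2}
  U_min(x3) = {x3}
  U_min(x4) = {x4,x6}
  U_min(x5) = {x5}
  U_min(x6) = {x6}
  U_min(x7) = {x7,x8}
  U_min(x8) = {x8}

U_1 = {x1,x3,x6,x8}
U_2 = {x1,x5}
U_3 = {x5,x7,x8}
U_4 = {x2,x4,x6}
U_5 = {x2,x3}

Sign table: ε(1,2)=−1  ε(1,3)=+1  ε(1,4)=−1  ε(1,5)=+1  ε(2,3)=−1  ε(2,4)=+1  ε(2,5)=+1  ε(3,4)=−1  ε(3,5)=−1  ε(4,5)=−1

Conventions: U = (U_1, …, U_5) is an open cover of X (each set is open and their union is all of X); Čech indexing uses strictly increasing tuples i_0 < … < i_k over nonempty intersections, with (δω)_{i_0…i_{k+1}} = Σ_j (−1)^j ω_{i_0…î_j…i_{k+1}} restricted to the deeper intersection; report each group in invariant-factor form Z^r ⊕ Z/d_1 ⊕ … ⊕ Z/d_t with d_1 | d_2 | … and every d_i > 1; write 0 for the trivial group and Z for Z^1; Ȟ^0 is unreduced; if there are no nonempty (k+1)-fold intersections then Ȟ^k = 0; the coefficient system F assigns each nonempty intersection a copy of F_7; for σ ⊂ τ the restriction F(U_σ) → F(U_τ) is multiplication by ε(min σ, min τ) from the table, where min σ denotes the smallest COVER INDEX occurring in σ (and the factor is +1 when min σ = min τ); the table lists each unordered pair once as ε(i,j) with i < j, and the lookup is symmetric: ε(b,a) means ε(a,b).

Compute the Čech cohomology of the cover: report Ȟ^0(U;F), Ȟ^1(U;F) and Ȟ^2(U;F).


Ȟ^0 ≅ Z/7; Ȟ^1 ≅ Z/7 ⊕ Z/7; Ȟ^2 ≅ 0

nerve of the cover:
  U12={x1} U13={x8} U14={x6} U15={x3} U23={x5} U45={x2}
C dims 5,6; δ0: rk_F7 4
Ȟ^0 = (5 − 4) − 0 = 1, so Ȟ^0 ≅ Z/7
Ȟ^1 = (6 − 0) − 4 = 2, so Ȟ^1 ≅ Z/7 ⊕ Z/7
Ȟ^2 = (0 − 0) − 0 = 0, so Ȟ^2 ≅ 0


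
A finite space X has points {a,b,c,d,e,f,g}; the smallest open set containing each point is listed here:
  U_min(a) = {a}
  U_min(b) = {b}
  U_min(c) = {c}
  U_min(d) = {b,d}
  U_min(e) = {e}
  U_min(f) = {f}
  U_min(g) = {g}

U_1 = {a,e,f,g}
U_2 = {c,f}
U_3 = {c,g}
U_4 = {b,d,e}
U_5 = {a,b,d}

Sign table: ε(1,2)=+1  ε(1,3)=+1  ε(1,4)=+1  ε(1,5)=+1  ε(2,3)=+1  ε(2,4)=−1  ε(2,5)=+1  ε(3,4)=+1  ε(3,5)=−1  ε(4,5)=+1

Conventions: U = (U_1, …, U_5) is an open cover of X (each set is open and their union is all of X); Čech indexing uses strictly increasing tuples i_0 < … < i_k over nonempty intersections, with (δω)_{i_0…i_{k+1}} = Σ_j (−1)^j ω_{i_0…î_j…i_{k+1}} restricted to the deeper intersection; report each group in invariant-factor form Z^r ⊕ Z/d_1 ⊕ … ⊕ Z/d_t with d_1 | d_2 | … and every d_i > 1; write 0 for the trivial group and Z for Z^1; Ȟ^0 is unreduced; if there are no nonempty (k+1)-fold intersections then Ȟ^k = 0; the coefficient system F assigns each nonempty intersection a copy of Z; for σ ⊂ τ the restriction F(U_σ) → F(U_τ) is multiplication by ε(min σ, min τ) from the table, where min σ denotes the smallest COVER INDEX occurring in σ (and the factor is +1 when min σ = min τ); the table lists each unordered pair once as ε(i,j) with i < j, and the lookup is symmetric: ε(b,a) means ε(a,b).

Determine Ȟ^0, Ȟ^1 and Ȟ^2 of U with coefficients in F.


Ȟ^0 = Z; Ȟ^1 = Z^2; Ȟ^2 = 0

cover nerve:
  U12={f} U13={g} U14={e} U15={a} U23={c} U45={b,d}
C dims 5,6; δ0: rk 4, SNF 1^4
Ȟ^0: (5−4)−0=1 ⇒ Z
Ȟ^1: (6−0)−4=2 ⇒ Z^2
Ȟ^2: (0−0)−0=0 ⇒ 0


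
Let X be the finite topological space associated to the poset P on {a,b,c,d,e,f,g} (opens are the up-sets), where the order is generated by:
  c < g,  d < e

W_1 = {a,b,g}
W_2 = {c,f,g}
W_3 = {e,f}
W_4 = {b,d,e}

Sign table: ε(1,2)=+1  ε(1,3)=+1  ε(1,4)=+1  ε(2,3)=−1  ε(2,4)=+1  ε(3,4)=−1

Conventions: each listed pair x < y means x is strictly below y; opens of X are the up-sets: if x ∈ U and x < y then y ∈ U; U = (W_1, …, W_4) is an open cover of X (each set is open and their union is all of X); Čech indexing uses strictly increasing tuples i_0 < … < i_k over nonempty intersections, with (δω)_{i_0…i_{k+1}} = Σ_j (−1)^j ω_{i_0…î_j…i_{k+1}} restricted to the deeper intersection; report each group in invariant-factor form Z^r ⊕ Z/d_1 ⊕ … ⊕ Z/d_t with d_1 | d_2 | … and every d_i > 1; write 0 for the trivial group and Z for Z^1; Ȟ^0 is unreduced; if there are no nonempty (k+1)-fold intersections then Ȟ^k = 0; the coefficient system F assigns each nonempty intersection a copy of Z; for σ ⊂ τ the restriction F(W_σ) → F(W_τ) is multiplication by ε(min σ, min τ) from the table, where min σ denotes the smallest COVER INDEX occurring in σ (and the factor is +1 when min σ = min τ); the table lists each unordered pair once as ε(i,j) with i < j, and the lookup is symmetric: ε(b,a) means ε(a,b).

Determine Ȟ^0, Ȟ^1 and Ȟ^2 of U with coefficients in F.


cover nerve:
  W12={g} W14={b} W23={f} W34={e}
C dims 4,4; δ0: rk 3, SNF 1^3
Ȟ^0: (4−3)−0=1 ⇒ Z
Ȟ^1: (4−0)−3=1 ⇒ Z
Ȟ^2: (0−0)−0=0 ⇒ 0

Ȟ^0 ≅ Z,  Ȟ^1 ≅ Z,  Ȟ^2 ≅ 0


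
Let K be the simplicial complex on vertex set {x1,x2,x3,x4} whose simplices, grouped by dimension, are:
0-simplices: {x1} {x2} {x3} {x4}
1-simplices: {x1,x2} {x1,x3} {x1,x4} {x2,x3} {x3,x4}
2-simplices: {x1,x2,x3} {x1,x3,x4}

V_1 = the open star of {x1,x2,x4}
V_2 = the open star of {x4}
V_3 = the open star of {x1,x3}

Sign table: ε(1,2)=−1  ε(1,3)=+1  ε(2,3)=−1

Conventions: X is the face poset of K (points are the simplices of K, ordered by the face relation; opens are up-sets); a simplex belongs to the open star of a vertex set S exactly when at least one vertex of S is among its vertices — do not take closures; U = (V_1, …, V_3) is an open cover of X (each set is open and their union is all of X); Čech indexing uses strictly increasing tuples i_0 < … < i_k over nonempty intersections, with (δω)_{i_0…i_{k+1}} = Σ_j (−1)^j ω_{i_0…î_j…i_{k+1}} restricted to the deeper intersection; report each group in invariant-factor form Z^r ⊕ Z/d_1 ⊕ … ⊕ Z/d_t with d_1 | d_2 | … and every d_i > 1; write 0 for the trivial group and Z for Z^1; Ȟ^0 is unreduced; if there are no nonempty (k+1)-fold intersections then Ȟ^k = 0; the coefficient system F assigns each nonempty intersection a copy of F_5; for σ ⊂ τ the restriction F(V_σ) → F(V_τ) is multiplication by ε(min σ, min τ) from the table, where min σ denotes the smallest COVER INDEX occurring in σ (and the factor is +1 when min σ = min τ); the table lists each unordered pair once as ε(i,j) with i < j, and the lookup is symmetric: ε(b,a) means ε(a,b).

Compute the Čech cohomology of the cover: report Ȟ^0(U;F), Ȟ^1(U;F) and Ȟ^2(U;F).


Ȟ^0 = Z/5,  Ȟ^1 = 0,  Ȟ^2 = 0

nonempty overlaps:
  V1={{x1},{x2},{x4},{x1,x2},{x1,x3},{x1,x4},{x2,x3},{x3,x4},{x1,x2,x3},{x1,x3,x4}} V2={{x4},{x1,x4},{x3,x4},{x1,x3,x4}} V3={{x1},{x3},{x1,x2},{x1,x3},{x1,x4},{x2,x3},{x3,x4},{x1,x2,x3},{x1,x3,x4}}
  V12={{x4},{x1,x4},{x3,x4},{x1,x3,x4}} V13={{x1},{x1,x2},{x1,x3},{x1,x4},{x2,x3},{x3,x4},{x1,x2,x3},{x1,x3,x4}} V23={{x1,x4},{x3,x4},{x1,x3,x4}}
  V123={{x1,x4},{x3,x4},{x1,x3,x4}}
C dims 3,3,1; δ0: rk_F5 2; δ1: rk_F5 1
degree 0: 3−2−0 = 1 → Ȟ^0 ≅ Z/5
degree 1: 3−1−2 = 0 → Ȟ^1 ≅ 0
degree 2: 1−0−1 = 0 → Ȟ^2 ≅ 0


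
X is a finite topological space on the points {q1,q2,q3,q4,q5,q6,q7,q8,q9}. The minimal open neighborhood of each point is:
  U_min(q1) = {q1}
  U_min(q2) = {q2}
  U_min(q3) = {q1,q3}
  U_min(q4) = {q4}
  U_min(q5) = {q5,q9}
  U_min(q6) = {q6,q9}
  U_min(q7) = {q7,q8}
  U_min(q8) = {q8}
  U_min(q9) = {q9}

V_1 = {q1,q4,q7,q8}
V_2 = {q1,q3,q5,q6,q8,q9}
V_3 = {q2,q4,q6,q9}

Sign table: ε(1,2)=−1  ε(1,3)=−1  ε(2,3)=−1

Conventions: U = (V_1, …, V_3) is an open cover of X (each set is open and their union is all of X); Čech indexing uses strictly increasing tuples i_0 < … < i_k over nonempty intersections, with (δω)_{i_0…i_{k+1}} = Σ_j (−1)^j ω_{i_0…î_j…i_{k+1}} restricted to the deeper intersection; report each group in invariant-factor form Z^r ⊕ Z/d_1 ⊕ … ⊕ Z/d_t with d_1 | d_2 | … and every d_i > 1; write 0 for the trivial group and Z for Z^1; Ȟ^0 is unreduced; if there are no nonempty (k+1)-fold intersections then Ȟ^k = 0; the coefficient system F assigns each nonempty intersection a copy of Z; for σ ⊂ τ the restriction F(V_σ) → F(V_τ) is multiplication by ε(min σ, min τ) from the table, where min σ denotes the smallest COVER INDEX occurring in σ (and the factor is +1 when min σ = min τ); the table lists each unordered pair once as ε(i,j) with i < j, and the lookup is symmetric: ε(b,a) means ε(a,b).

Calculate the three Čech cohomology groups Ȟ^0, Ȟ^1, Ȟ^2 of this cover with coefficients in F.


nonempty intersections:
  V12={q1,q8} V13={q4} V23={q6,q9}
C dims 3,3; δ0: rk 3, SNF 1^2·2
Ȟ^0: (3−3)−0=0 ⇒ 0
Ȟ^1: (3−0)−3=0 plus torsion [2] ⇒ Z/2
Ȟ^2: (0−0)−0=0 ⇒ 0

Ȟ^0(U;F) ≅ 0,  Ȟ^1(U;F) ≅ Z/2,  Ȟ^2(U;F) ≅ 0


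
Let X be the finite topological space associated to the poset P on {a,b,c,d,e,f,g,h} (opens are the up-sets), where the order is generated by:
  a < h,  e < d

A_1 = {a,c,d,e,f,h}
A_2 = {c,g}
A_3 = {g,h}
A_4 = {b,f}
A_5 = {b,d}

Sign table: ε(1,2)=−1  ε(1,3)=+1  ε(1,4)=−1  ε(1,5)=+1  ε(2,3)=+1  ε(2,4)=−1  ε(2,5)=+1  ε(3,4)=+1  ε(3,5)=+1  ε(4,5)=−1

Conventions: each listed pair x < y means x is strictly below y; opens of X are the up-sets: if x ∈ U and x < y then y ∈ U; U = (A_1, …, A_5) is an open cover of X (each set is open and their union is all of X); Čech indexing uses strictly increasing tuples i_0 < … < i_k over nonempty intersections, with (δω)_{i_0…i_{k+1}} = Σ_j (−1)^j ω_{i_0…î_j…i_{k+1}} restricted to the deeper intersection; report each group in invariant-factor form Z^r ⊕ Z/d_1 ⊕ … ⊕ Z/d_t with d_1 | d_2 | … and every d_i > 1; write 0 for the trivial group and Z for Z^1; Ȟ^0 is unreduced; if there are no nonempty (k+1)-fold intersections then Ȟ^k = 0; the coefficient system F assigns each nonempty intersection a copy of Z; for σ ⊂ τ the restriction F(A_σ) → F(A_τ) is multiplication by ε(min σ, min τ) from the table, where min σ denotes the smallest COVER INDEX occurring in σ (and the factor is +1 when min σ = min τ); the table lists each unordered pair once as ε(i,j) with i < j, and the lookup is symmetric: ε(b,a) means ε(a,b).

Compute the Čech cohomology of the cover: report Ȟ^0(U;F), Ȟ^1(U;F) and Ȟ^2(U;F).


Ȟ^0 = 0; Ȟ^1 = Z ⊕ Z/2; Ȟ^2 = 0

nerve of the cover:
  A12={c} A13={h} A14={f} A15={d} A23={g} A45={b}
C dims 5,6; δ0: rk 5, SNF 1^4·2
Ȟ^0 = (5 − 5) − 0 = 0, so Ȟ^0 ≅ 0
Ȟ^1 = (6 − 0) − 5 = 1 plus torsion [2], so Ȟ^1 ≅ Z ⊕ Z/2
Ȟ^2 = (0 − 0) − 0 = 0, so Ȟ^2 ≅ 0


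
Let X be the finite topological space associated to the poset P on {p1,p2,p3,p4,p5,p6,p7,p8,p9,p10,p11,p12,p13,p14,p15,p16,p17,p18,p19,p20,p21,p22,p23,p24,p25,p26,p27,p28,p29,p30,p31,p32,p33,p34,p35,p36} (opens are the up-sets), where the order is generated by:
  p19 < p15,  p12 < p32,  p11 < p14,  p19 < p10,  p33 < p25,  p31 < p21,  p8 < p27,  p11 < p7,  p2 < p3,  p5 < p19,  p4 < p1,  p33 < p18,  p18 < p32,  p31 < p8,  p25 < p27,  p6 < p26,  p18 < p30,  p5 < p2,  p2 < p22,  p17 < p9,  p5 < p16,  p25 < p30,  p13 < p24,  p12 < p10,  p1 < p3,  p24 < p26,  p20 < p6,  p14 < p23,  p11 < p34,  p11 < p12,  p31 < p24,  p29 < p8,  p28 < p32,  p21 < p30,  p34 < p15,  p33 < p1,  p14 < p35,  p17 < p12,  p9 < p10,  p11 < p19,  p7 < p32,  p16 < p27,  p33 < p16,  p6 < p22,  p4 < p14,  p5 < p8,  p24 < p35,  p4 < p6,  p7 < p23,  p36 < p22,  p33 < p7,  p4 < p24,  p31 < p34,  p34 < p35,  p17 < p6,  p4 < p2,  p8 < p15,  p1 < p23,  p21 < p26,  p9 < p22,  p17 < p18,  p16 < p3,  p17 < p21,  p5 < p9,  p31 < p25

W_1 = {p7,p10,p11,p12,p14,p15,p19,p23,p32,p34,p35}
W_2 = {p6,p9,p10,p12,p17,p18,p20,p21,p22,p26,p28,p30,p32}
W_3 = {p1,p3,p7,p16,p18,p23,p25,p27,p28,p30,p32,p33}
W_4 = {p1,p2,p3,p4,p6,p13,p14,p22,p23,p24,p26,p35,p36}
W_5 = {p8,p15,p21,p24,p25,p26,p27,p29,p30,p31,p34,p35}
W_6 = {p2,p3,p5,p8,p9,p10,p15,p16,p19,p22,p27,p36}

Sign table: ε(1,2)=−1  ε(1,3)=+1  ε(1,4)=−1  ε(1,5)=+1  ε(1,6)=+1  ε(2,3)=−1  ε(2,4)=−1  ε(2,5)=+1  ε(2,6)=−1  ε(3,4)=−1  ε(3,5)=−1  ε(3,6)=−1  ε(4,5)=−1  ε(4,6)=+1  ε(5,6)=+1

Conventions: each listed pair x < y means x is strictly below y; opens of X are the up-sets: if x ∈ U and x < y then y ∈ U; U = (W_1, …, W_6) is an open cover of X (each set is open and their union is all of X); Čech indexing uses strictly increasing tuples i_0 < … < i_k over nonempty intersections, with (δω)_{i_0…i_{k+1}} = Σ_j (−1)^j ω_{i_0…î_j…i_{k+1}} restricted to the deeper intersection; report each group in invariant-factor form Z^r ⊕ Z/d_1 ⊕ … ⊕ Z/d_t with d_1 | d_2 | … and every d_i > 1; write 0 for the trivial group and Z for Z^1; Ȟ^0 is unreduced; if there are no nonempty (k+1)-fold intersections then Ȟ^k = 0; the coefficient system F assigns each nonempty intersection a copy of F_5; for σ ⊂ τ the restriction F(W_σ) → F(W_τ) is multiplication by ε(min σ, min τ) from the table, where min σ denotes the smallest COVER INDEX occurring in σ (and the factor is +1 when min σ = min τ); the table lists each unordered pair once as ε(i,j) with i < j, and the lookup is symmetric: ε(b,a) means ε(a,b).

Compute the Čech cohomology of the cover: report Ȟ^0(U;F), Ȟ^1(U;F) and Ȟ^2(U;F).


Ȟ^0 = 0,  Ȟ^1 = 0,  Ȟ^2 = Z/5

nonempty overlaps:
  W12={p10,p12,p32} W13={p7,p23,p32} W14={p14,p23,p35} W15={p15,p34,p35} W16={p10,p15,p19} W23={p18,p28,p30,p32} W24={p6,p22,p26} W25={p21,p26,p30} W26={p9,p10,p22} W34={p1,p3,p23} W35={p25,p27,p30} W36={p3,p16,p27} W45={p24,p26,p35} W46={p2,p3,p22,p36} W56={p8,p15,p27}
  W123={p32} W126={p10} W134={p23} W145={p35} W156={p15} W235={p30} W245={p26} W246={p22} W346={p3} W356={p27}
C dims 6,15,10; δ0: rk_F5 6; δ1: rk_F5 9
degree 0: 6−6−0 = 0 → Ȟ^0 ≅ 0
degree 1: 15−9−6 = 0 → Ȟ^1 ≅ 0
degree 2: 10−0−9 = 1 → Ȟ^2 ≅ Z/5
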